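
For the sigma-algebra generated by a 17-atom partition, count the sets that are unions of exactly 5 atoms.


Each element of F is a union of some subset of the 17 atoms.
Elements that are unions of exactly 5 atoms correspond to 5-element subsets of the 17 atoms.
Count = C(17, 5) = 17! / (5! * 12!) = 6188.


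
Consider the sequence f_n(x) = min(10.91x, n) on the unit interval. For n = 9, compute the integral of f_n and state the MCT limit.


f(x) = 10.91x on [0,1]; f_n(x) = min(10.91x, n). At n = 9:
Step 1: f(x) reaches 9 at x = 9/10.91 = 0.824931
Step 2: integral(f_9) = integral(10.91x, 0, 0.824931) + integral(9, 0.824931, 1)
       = 10.91*0.824931^2/2 + 9*(1 - 0.824931)
       = 3.712191 + 1.575619
       = 5.287809
Step 3: As n -> infinity, f_n increases to f, so by MCT integral(f_n) -> integral(f) = 10.91/2 = 5.455.
Convergence: integral(f_9) = 5.287809 -> 5.455 as n -> infinity


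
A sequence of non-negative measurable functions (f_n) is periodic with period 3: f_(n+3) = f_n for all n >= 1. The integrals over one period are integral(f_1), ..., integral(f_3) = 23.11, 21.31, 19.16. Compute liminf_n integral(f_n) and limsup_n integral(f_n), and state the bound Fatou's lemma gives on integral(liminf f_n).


The sequence (integral(f_n)) is periodic with period 3, repeating the values 23.11, 21.31, 19.16 indefinitely.
Step 1: For a periodic sequence, every tail (a_m, a_(m+1), ...) contains all 3 period values infinitely often.
Step 2: Hence inf of every tail = min of the period values = min(23.11, 21.31, 19.16) = 19.16.
        liminf_n integral(f_n) = sup over m of (inf of tail from m) = 19.16.
Step 3: Similarly sup of every tail = max of the period values = 23.11.
        limsup_n integral(f_n) = 23.11.
Step 4: Fatou's lemma: integral(liminf_n f_n) <= liminf_n integral(f_n) = 19.16.
        So the integral of the pointwise liminf is at most 19.16.


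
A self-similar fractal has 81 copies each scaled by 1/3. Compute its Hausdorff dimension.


For a self-similar set with N copies scaled by 1/r:
dim_H = log(N)/log(r) = log(81)/log(3)
= 4.394449/1.098612
= 4


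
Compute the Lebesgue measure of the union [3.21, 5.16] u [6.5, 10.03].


For pairwise disjoint intervals, m(union) = sum of lengths.
= (5.16 - 3.21) + (10.03 - 6.5)
= 1.95 + 3.53
= 5.48


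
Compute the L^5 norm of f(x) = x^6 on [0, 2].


Step 1: ||f||_5 = (integral_0^2 |x^6|^5 dx)^(1/5)
     = (integral_0^2 x^30 dx)^(1/5)
Step 2: integral_0^2 x^30 dx = [x^31/(31)] from 0 to 2 = 2^31/31
     = 2147483648/31 = 6.927367e+07
Step 3: ||f||_5 = (6.927367e+07)^(1/5) = 36.992496


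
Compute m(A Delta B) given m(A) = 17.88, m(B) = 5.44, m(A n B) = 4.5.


m(A Delta B) = m(A) + m(B) - 2*m(A n B)
= 17.88 + 5.44 - 2*4.5
= 17.88 + 5.44 - 9
= 14.32


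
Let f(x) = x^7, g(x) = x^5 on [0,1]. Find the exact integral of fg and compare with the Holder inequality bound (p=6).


Step 1: Exact integral of f*g = integral(x^12, 0, 1) = 1/13
     = 0.076923
Step 2: Holder bound with p=6, q=1.2:
  ||f||_p = (integral x^42 dx)^(1/6) = (1/43)^(1/6) = 0.534263
  ||g||_q = (integral x^6 dx)^(1/1.2) = (1/7)^(1/1.2) = 0.197584
Step 3: Holder bound = ||f||_p * ||g||_q = 0.534263 * 0.197584 = 0.105562
Verification: 0.076923 <= 0.105562 (Holder holds)


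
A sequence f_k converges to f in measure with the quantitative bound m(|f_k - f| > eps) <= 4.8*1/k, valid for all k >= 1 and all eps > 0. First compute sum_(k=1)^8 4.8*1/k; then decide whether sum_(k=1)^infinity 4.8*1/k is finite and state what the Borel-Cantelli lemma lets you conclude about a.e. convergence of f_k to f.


Step 1: List the terms 4.8*1/k for k = 1 to 8:
  k=1: 4.8
  k=2: 2.4
  k=3: 1.6
  k=4: 1.2
  k=5: 0.96
  k=6: 0.8
  k=7: 0.685714
  k=8: 0.6
Step 2: Partial sum = 4.8 + 2.4 + 1.6 + 1.2 + 0.96 + 0.8 + 0.685714 + 0.6
     = 13.045714
Step 3: The full series sum_(k>=1) 4.8*1/k diverges (harmonic series, p = 1; a nonzero constant multiple of a divergent series diverges).
Step 4: The (first) Borel-Cantelli lemma requires a summable sequence of measures, so it does not apply here;
        from this bound alone no conclusion about a.e. convergence can be drawn (convergence in measure still
        gives an a.e.-convergent subsequence, but not a.e. convergence of the whole sequence).
Conclusion: series diverges; Borel-Cantelli is inconclusive about a.e. convergence of f_k.


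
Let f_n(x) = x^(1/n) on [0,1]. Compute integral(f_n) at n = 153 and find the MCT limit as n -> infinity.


At n = 153: f_153(x) = x^(1/153).
Step 1: integral(x^(1/153), 0, 1) = [x^(1/153+1) / (1/153+1)] from 0 to 1
     = 1 / (1/153 + 1) = 1 / ((153+1)/153) = 153/(153+1)
     = 153/154 = 0.993506
Step 2: As n -> infinity, f_n(x) = x^(1/n) -> 1 for x in (0,1], and f_n is increasing in n.
By MCT, lim_n integral(f_n) = integral(lim_n f_n) = integral(1, 0, 1) = 1.
Step 3: Verify convergence: 153/154 = 0.993506 -> 1


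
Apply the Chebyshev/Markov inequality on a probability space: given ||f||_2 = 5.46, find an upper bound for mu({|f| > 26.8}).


Chebyshev/Markov inequality: mu(|f| > eps) <= (||f||_p / eps)^p
Step 1: ||f||_2 / eps = 5.46 / 26.8 = 0.203731
Step 2: Raise to power p = 2:
  (0.203731)^2 = 0.041506
Step 3: Therefore mu(|f| > 26.8) <= 0.041506


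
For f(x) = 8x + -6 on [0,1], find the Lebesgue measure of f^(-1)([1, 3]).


f^(-1)([1, 3]) = {x : 1 <= 8x + -6 <= 3}
Solving: (1 - -6)/8 <= x <= (3 - -6)/8
= [0.875, 1.125]
Intersecting with [0,1]: [0.875, 1]
Measure = 1 - 0.875 = 0.125


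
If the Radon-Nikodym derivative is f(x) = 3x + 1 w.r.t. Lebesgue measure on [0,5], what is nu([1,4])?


nu(A) = integral_A (dnu/dmu) dmu = integral_1^4 (3x + 1) dx
Step 1: Antiderivative F(x) = (3/2)x^2 + 1x
Step 2: F(4) = (3/2)*4^2 + 1*4 = 24 + 4 = 28
Step 3: F(1) = (3/2)*1^2 + 1*1 = 1.5 + 1 = 2.5
Step 4: nu([1,4]) = F(4) - F(1) = 28 - 2.5 = 25.5


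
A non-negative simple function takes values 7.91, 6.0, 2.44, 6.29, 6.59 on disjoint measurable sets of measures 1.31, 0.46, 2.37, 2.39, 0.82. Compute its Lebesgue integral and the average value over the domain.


Step 1: Integral = sum(value_i * measure_i)
= 7.91*1.31 + 6.0*0.46 + 2.44*2.37 + 6.29*2.39 + 6.59*0.82
= 10.3621 + 2.76 + 5.7828 + 15.0331 + 5.4038
= 39.3418
Step 2: Total measure of domain = 1.31 + 0.46 + 2.37 + 2.39 + 0.82 = 7.35
Step 3: Average value = 39.3418 / 7.35 = 5.352626


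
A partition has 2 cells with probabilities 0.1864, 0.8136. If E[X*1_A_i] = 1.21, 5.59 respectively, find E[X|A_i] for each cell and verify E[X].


For each cell A_i: E[X|A_i] = E[X*1_A_i] / P(A_i)
Step 1: E[X|A_1] = 1.21 / 0.1864 = 6.491416
Step 2: E[X|A_2] = 5.59 / 0.8136 = 6.870698
Verification: E[X] = sum E[X*1_A_i] = 1.21 + 5.59 = 6.8


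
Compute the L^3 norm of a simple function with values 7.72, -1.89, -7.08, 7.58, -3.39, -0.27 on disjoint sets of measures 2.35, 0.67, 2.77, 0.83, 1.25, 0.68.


Step 1: Compute |f_i|^3 for each value:
  |7.72|^3 = 460.099648
  |-1.89|^3 = 6.751269
  |-7.08|^3 = 354.894912
  |7.58|^3 = 435.519512
  |-3.39|^3 = 38.958219
  |-0.27|^3 = 0.019683
Step 2: Multiply by measures and sum:
  460.099648 * 2.35 = 1081.234173
  6.751269 * 0.67 = 4.52335
  354.894912 * 2.77 = 983.058906
  435.519512 * 0.83 = 361.481195
  38.958219 * 1.25 = 48.697774
  0.019683 * 0.68 = 0.013384
Sum = 1081.234173 + 4.52335 + 983.058906 + 361.481195 + 48.697774 + 0.013384 = 2479.008782
Step 3: Take the p-th root:
||f||_3 = (2479.008782)^(1/3) = 13.533995


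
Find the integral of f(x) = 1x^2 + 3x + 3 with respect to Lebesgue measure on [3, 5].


The Lebesgue integral of a Riemann-integrable function agrees with the Riemann integral.
Antiderivative F(x) = (1/3)x^3 + (3/2)x^2 + 3x
F(5) = (1/3)*5^3 + (3/2)*5^2 + 3*5
     = (1/3)*125 + (3/2)*25 + 3*5
     = 41.666667 + 37.5 + 15
     = 94.166667
F(3) = 31.5
Integral = F(5) - F(3) = 94.166667 - 31.5 = 62.666667


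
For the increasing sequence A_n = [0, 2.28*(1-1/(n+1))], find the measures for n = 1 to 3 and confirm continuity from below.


By continuity of measure from below: if A_n increases to A, then m(A_n) -> m(A).
Here A = [0, 2.28], so m(A) = 2.28
Step 1: a_1 = 2.28*(1 - 1/2) = 1.14, m(A_1) = 1.14
Step 2: a_2 = 2.28*(1 - 1/3) = 1.52, m(A_2) = 1.52
Step 3: a_3 = 2.28*(1 - 1/4) = 1.71, m(A_3) = 1.71
Limit: m(A_n) -> m([0,2.28]) = 2.28


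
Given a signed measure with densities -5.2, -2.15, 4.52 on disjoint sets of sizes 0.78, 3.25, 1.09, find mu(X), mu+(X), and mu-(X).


Step 1: Compute signed measure on each set:
  Set 1: -5.2 * 0.78 = -4.056
  Set 2: -2.15 * 3.25 = -6.9875
  Set 3: 4.52 * 1.09 = 4.9268
Step 2: Total signed measure = (-4.056) + (-6.9875) + (4.9268)
     = -6.1167
Step 3: Positive part mu+(X) = sum of positive contributions = 4.9268
Step 4: Negative part mu-(X) = |sum of negative contributions| = 11.0435


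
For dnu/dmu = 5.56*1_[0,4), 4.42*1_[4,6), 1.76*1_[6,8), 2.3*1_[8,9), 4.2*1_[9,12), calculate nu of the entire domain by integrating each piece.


Integrate each piece of the Radon-Nikodym derivative:
Step 1: integral_0^4 5.56 dx = 5.56*(4-0) = 5.56*4 = 22.24
Step 2: integral_4^6 4.42 dx = 4.42*(6-4) = 4.42*2 = 8.84
Step 3: integral_6^8 1.76 dx = 1.76*(8-6) = 1.76*2 = 3.52
Step 4: integral_8^9 2.3 dx = 2.3*(9-8) = 2.3*1 = 2.3
Step 5: integral_9^12 4.2 dx = 4.2*(12-9) = 4.2*3 = 12.6
Total: 22.24 + 8.84 + 3.52 + 2.3 + 12.6 = 49.5


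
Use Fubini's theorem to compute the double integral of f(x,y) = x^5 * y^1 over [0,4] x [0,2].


By Fubini's theorem, the double integral factors as a product of single integrals:
Step 1: integral_0^4 x^5 dx = [x^6/6] from 0 to 4
     = 4^6/6 = 682.666667
Step 2: integral_0^2 y^1 dy = [y^2/2] from 0 to 2
     = 2^2/2 = 2
Step 3: Double integral = 682.666667 * 2 = 1365.333333


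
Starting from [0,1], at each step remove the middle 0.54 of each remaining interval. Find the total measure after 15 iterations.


Step 1: At each step, fraction remaining = 1 - 0.54 = 0.46
Step 2: After 15 steps, measure = (0.46)^15
Result = 8.737103e-06


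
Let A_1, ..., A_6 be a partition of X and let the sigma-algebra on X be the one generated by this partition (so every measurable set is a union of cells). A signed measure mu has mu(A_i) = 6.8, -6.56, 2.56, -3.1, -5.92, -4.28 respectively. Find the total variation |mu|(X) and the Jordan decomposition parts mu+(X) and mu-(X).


Step 1: Every measurable set is a union of atoms (the cells / points), so a Hahn decomposition is
  obtained by grouping atoms by sign: P = union of atoms with mu > 0, N = union of the remaining atoms.
  Atoms in P (indices): 1, 3;  atoms in N (indices): 2, 4, 5, 6
  Positive values: 6.8, 2.56
  Negative values: -6.56, -3.1, -5.92, -4.28
Step 2: mu+(X) = mu(P) = sum of positive atom values = 9.36
Step 3: mu-(X) = -mu(N) = sum of |negative atom values| = 19.86
Step 4: |mu|(X) = mu+(X) + mu-(X) = 9.36 + 19.86 = 29.22


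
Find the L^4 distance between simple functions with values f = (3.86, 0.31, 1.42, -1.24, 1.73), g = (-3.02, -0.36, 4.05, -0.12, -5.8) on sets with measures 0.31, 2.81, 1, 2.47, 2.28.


Step 1: Compute differences f_i - g_i:
  3.86 - -3.02 = 6.88
  0.31 - -0.36 = 0.67
  1.42 - 4.05 = -2.63
  -1.24 - -0.12 = -1.12
  1.73 - -5.8 = 7.53
Step 2: Compute |diff|^4 * measure for each set:
  |6.88|^4 * 0.31 = 2240.545423 * 0.31 = 694.569081
  |0.67|^4 * 2.81 = 0.201511 * 2.81 = 0.566247
  |-2.63|^4 * 1 = 47.843506 * 1 = 47.843506
  |-1.12|^4 * 2.47 = 1.573519 * 2.47 = 3.886593
  |7.53|^4 * 2.28 = 3214.992061 * 2.28 = 7330.181899
Step 3: Sum = 8077.047325
Step 4: ||f-g||_4 = (8077.047325)^(1/4) = 9.480105


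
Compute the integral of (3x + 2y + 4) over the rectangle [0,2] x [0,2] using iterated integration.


By Fubini, integrate in x first, then y.
Step 1: Fix y, integrate over x in [0,2]:
  integral(3x + 2y + 4, x=0..2)
  = 3*(2^2 - 0^2)/2 + (2y + 4)*(2 - 0)
  = 6 + (2y + 4)*2
  = 6 + 4y + 8
  = 14 + 4y
Step 2: Integrate over y in [0,2]:
  integral(14 + 4y, y=0..2)
  = 14*2 + 4*(2^2 - 0^2)/2
  = 28 + 8
  = 36


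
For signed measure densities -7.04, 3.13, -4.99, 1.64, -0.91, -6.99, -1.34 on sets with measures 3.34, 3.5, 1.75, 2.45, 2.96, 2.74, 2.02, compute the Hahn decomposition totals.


Step 1: Compute signed measure on each set:
  Set 1: -7.04 * 3.34 = -23.5136
  Set 2: 3.13 * 3.5 = 10.955
  Set 3: -4.99 * 1.75 = -8.7325
  Set 4: 1.64 * 2.45 = 4.018
  Set 5: -0.91 * 2.96 = -2.6936
  Set 6: -6.99 * 2.74 = -19.1526
  Set 7: -1.34 * 2.02 = -2.7068
Step 2: Total signed measure = (-23.5136) + (10.955) + (-8.7325) + (4.018) + (-2.6936) + (-19.1526) + (-2.7068)
     = -41.8261
Step 3: Positive part mu+(X) = sum of positive contributions = 14.973
Step 4: Negative part mu-(X) = |sum of negative contributions| = 56.7991


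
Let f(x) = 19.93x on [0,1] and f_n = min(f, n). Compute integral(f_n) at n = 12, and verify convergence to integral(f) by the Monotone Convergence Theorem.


f(x) = 19.93x on [0,1]; f_n(x) = min(19.93x, n). At n = 12:
Step 1: f(x) reaches 12 at x = 12/19.93 = 0.602107
Step 2: integral(f_12) = integral(19.93x, 0, 0.602107) + integral(12, 0.602107, 1)
       = 19.93*0.602107^2/2 + 12*(1 - 0.602107)
       = 3.612644 + 4.774711
       = 8.387356
Step 3: As n -> infinity, f_n increases to f, so by MCT integral(f_n) -> integral(f) = 19.93/2 = 9.965.
Convergence: integral(f_12) = 8.387356 -> 9.965 as n -> infinity


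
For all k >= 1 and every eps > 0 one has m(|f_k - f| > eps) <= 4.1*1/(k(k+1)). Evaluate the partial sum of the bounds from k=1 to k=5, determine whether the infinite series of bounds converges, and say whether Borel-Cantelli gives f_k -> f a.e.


Step 1: List the terms 4.1*1/(k(k+1)) for k = 1 to 5:
  k=1: 2.05
  k=2: 0.683333
  k=3: 0.341667
  k=4: 0.205
  k=5: 0.136667
Step 2: Partial sum = 2.05 + 0.683333 + 0.341667 + 0.205 + 0.136667
     = 3.416667
Step 3: The full series sum_(k>=1) 4.1*1/(k(k+1)) converges (telescoping series sum 1/(k(k+1)) = 1; a constant multiple of a convergent series converges).
Step 4: Fix eps > 0. Since sum_k m(|f_k - f| > eps) < infinity, the Borel-Cantelli lemma gives
        m(limsup_k {|f_k - f| > eps}) = 0, i.e. for a.e. x, |f_k(x) - f(x)| <= eps for all large k.
        Applying this with eps = 1/j for j = 1, 2, ... and intersecting the countably many full-measure sets,
        for a.e. x we get limsup_k |f_k(x) - f(x)| <= 1/j for every j, hence f_k -> f almost everywhere.
Conclusion: series converges; Borel-Cantelli yields f_k -> f a.e.


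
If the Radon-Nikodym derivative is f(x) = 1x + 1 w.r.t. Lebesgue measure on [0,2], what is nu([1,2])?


nu(A) = integral_A (dnu/dmu) dmu = integral_1^2 (1x + 1) dx
Step 1: Antiderivative F(x) = (1/2)x^2 + 1x
Step 2: F(2) = (1/2)*2^2 + 1*2 = 2 + 2 = 4
Step 3: F(1) = (1/2)*1^2 + 1*1 = 0.5 + 1 = 1.5
Step 4: nu([1,2]) = F(2) - F(1) = 4 - 1.5 = 2.5


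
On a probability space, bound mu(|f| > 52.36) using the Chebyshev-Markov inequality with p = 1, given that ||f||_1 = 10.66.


Chebyshev/Markov inequality: mu(|f| > eps) <= (||f||_p / eps)^p
Step 1: ||f||_1 / eps = 10.66 / 52.36 = 0.203591
Step 2: Raise to power p = 1:
  (0.203591)^1 = 0.203591
Step 3: Therefore mu(|f| > 52.36) <= 0.203591


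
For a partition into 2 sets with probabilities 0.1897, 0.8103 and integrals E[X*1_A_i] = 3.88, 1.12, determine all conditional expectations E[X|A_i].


For each cell A_i: E[X|A_i] = E[X*1_A_i] / P(A_i)
Step 1: E[X|A_1] = 3.88 / 0.1897 = 20.453347
Step 2: E[X|A_2] = 1.12 / 0.8103 = 1.382204
Verification: E[X] = sum E[X*1_A_i] = 3.88 + 1.12 = 5


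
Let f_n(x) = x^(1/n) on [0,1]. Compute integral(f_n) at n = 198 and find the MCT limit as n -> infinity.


At n = 198: f_198(x) = x^(1/198).
Step 1: integral(x^(1/198), 0, 1) = [x^(1/198+1) / (1/198+1)] from 0 to 1
     = 1 / (1/198 + 1) = 1 / ((198+1)/198) = 198/(198+1)
     = 198/199 = 0.994975
Step 2: As n -> infinity, f_n(x) = x^(1/n) -> 1 for x in (0,1], and f_n is increasing in n.
By MCT, lim_n integral(f_n) = integral(lim_n f_n) = integral(1, 0, 1) = 1.
Step 3: Verify convergence: 198/199 = 0.994975 -> 1


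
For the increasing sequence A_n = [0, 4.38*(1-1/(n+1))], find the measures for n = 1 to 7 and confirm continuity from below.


By continuity of measure from below: if A_n increases to A, then m(A_n) -> m(A).
Here A = [0, 4.38], so m(A) = 4.38
Step 1: a_1 = 4.38*(1 - 1/2) = 2.19, m(A_1) = 2.19
Step 2: a_2 = 4.38*(1 - 1/3) = 2.92, m(A_2) = 2.92
Step 3: a_3 = 4.38*(1 - 1/4) = 3.285, m(A_3) = 3.285
Step 4: a_4 = 4.38*(1 - 1/5) = 3.504, m(A_4) = 3.504
Step 5: a_5 = 4.38*(1 - 1/6) = 3.65, m(A_5) = 3.65
Step 6: a_6 = 4.38*(1 - 1/7) = 3.7543, m(A_6) = 3.7543
Step 7: a_7 = 4.38*(1 - 1/8) = 3.8325, m(A_7) = 3.8325
Limit: m(A_n) -> m([0,4.38]) = 4.38


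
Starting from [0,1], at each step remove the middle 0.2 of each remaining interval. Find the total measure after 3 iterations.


Step 1: At each step, fraction remaining = 1 - 0.2 = 0.8
Step 2: After 3 steps, measure = (0.8)^3
Step 3: Computing the power step by step:
  After step 1: 0.8
  After step 2: 0.64
  After step 3: 0.512
Result = 0.512


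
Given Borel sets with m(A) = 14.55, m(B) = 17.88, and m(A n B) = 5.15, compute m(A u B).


By inclusion-exclusion: m(A u B) = m(A) + m(B) - m(A n B)
= 14.55 + 17.88 - 5.15
= 27.28


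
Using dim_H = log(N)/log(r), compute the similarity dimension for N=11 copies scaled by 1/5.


For a self-similar set with N copies scaled by 1/r:
dim_H = log(N)/log(r) = log(11)/log(5)
= 2.397895/1.609438
= 1.489896


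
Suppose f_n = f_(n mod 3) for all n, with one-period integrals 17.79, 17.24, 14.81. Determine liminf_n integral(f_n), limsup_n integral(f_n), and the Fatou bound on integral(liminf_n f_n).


The sequence (integral(f_n)) is periodic with period 3, repeating the values 17.79, 17.24, 14.81 indefinitely.
Step 1: For a periodic sequence, every tail (a_m, a_(m+1), ...) contains all 3 period values infinitely often.
Step 2: Hence inf of every tail = min of the period values = min(17.79, 17.24, 14.81) = 14.81.
        liminf_n integral(f_n) = sup over m of (inf of tail from m) = 14.81.
Step 3: Similarly sup of every tail = max of the period values = 17.79.
        limsup_n integral(f_n) = 17.79.
Step 4: Fatou's lemma: integral(liminf_n f_n) <= liminf_n integral(f_n) = 14.81.
        So the integral of the pointwise liminf is at most 14.81.


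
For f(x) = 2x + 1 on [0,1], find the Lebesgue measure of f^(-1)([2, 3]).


f^(-1)([2, 3]) = {x : 2 <= 2x + 1 <= 3}
Solving: (2 - 1)/2 <= x <= (3 - 1)/2
= [0.5, 1]
Intersecting with [0,1]: [0.5, 1]
Measure = 1 - 0.5 = 0.5


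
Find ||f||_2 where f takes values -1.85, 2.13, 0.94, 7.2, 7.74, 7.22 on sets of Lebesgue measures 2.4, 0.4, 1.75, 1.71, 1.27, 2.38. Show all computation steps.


Step 1: Compute |f_i|^2 for each value:
  |-1.85|^2 = 3.4225
  |2.13|^2 = 4.5369
  |0.94|^2 = 0.8836
  |7.2|^2 = 51.84
  |7.74|^2 = 59.9076
  |7.22|^2 = 52.1284
Step 2: Multiply by measures and sum:
  3.4225 * 2.4 = 8.214
  4.5369 * 0.4 = 1.81476
  0.8836 * 1.75 = 1.5463
  51.84 * 1.71 = 88.6464
  59.9076 * 1.27 = 76.082652
  52.1284 * 2.38 = 124.065592
Sum = 8.214 + 1.81476 + 1.5463 + 88.6464 + 76.082652 + 124.065592 = 300.369704
Step 3: Take the p-th root:
||f||_2 = (300.369704)^(1/2) = 17.331177


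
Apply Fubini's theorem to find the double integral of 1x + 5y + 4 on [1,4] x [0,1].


By Fubini, integrate in x first, then y.
Step 1: Fix y, integrate over x in [1,4]:
  integral(1x + 5y + 4, x=1..4)
  = 1*(4^2 - 1^2)/2 + (5y + 4)*(4 - 1)
  = 7.5 + (5y + 4)*3
  = 7.5 + 15y + 12
  = 19.5 + 15y
Step 2: Integrate over y in [0,1]:
  integral(19.5 + 15y, y=0..1)
  = 19.5*1 + 15*(1^2 - 0^2)/2
  = 19.5 + 7.5
  = 27


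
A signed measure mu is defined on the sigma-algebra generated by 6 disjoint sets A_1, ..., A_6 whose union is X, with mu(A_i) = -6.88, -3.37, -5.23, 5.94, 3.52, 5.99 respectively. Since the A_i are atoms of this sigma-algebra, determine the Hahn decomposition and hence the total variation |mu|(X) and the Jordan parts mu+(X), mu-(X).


Step 1: Every measurable set is a union of atoms (the cells / points), so a Hahn decomposition is
  obtained by grouping atoms by sign: P = union of atoms with mu > 0, N = union of the remaining atoms.
  Atoms in P (indices): 4, 5, 6;  atoms in N (indices): 1, 2, 3
  Positive values: 5.94, 3.52, 5.99
  Negative values: -6.88, -3.37, -5.23
Step 2: mu+(X) = mu(P) = sum of positive atom values = 15.45
Step 3: mu-(X) = -mu(N) = sum of |negative atom values| = 15.48
Step 4: |mu|(X) = mu+(X) + mu-(X) = 15.45 + 15.48 = 30.93


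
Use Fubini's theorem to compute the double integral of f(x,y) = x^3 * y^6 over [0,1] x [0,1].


By Fubini's theorem, the double integral factors as a product of single integrals:
Step 1: integral_0^1 x^3 dx = [x^4/4] from 0 to 1
     = 1^4/4 = 0.25
Step 2: integral_0^1 y^6 dy = [y^7/7] from 0 to 1
     = 1^7/7 = 0.142857
Step 3: Double integral = 0.25 * 0.142857 = 0.035714


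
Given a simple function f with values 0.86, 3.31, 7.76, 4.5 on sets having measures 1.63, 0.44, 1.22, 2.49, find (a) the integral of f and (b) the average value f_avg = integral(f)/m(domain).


Step 1: Integral = sum(value_i * measure_i)
= 0.86*1.63 + 3.31*0.44 + 7.76*1.22 + 4.5*2.49
= 1.4018 + 1.4564 + 9.4672 + 11.205
= 23.5304
Step 2: Total measure of domain = 1.63 + 0.44 + 1.22 + 2.49 = 5.78
Step 3: Average value = 23.5304 / 5.78 = 4.071003


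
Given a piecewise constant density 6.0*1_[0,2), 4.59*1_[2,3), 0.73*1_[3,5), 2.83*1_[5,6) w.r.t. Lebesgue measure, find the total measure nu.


Integrate each piece of the Radon-Nikodym derivative:
Step 1: integral_0^2 6.0 dx = 6.0*(2-0) = 6.0*2 = 12
Step 2: integral_2^3 4.59 dx = 4.59*(3-2) = 4.59*1 = 4.59
Step 3: integral_3^5 0.73 dx = 0.73*(5-3) = 0.73*2 = 1.46
Step 4: integral_5^6 2.83 dx = 2.83*(6-5) = 2.83*1 = 2.83
Total: 12 + 4.59 + 1.46 + 2.83 = 20.88


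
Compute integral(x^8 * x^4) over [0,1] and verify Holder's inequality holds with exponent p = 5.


Step 1: Exact integral of f*g = integral(x^12, 0, 1) = 1/13
     = 0.076923
Step 2: Holder bound with p=5, q=1.25:
  ||f||_p = (integral x^40 dx)^(1/5) = (1/41)^(1/5) = 0.475821
  ||g||_q = (integral x^5 dx)^(1/1.25) = (1/6)^(1/1.25) = 0.238495
Step 3: Holder bound = ||f||_p * ||g||_q = 0.475821 * 0.238495 = 0.113481
Verification: 0.076923 <= 0.113481 (Holder holds)


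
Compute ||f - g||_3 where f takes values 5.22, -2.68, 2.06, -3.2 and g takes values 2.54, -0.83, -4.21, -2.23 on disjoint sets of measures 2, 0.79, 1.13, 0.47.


Step 1: Compute differences f_i - g_i:
  5.22 - 2.54 = 2.68
  -2.68 - -0.83 = -1.85
  2.06 - -4.21 = 6.27
  -3.2 - -2.23 = -0.97
Step 2: Compute |diff|^3 * measure for each set:
  |2.68|^3 * 2 = 19.248832 * 2 = 38.497664
  |-1.85|^3 * 0.79 = 6.331625 * 0.79 = 5.001984
  |6.27|^3 * 1.13 = 246.491883 * 1.13 = 278.535828
  |-0.97|^3 * 0.47 = 0.912673 * 0.47 = 0.428956
Step 3: Sum = 322.464432
Step 4: ||f-g||_3 = (322.464432)^(1/3) = 6.857418


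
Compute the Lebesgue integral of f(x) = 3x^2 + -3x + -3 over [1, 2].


The Lebesgue integral of a Riemann-integrable function agrees with the Riemann integral.
Antiderivative F(x) = (3/3)x^3 + (-3/2)x^2 + -3x
F(2) = (3/3)*2^3 + (-3/2)*2^2 + -3*2
     = (3/3)*8 + (-3/2)*4 + -3*2
     = 8 + -6 + -6
     = -4
F(1) = -3.5
Integral = F(2) - F(1) = -4 - -3.5 = -0.5


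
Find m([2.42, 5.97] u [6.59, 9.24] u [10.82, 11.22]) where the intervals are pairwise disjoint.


For pairwise disjoint intervals, m(union) = sum of lengths.
= (5.97 - 2.42) + (9.24 - 6.59) + (11.22 - 10.82)
= 3.55 + 2.65 + 0.4
= 6.6


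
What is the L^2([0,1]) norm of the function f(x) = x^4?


Step 1: ||f||_2 = (integral_0^1 |x^4|^2 dx)^(1/2)
     = (integral_0^1 x^8 dx)^(1/2)
Step 2: integral_0^1 x^8 dx = [x^9/(9)] from 0 to 1 = 1^9/9
     = 1/9 = 0.111111
Step 3: ||f||_2 = (0.111111)^(1/2) = 0.333333


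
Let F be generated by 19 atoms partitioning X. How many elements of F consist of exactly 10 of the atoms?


Each element of F is a union of some subset of the 19 atoms.
Elements that are unions of exactly 10 atoms correspond to 10-element subsets of the 19 atoms.
Count = C(19, 10) = 19! / (10! * 9!) = 92378.


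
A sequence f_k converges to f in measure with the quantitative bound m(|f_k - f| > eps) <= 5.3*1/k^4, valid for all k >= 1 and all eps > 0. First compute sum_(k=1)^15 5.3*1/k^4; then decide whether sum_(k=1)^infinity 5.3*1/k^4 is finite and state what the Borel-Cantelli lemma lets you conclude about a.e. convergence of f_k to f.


Step 1: List the terms 5.3*1/k^4 for k = 1 to 15:
  k=1: 5.3
  k=2: 0.33125
  k=3: 0.065432
  k=4: 0.020703
  k=5: 0.00848
  k=6: 0.00409
  k=7: 0.002207
  k=8: 0.001294
  k=9: 8.078037e-04
  k=10: 5.300000e-04
  k=11: 3.619971e-04
  k=12: 2.555941e-04
  k=13: 1.855677e-04
  k=14: 1.379633e-04
  k=15: 1.046914e-04
Step 2: Partial sum = 5.3 + 0.33125 + 0.065432 + 0.020703 + 0.00848 + 0.00409 + 0.002207 + 0.001294 + 8.078037e-04 + 5.300000e-04 + 3.619971e-04 + 2.555941e-04 + 1.855677e-04 + 1.379633e-04 + 1.046914e-04
     = 5.73584
Step 3: The full series sum_(k>=1) 5.3*1/k^4 converges (p-series with p = 4 > 1; a constant multiple of a convergent series converges).
Step 4: Fix eps > 0. Since sum_k m(|f_k - f| > eps) < infinity, the Borel-Cantelli lemma gives
        m(limsup_k {|f_k - f| > eps}) = 0, i.e. for a.e. x, |f_k(x) - f(x)| <= eps for all large k.
        Applying this with eps = 1/j for j = 1, 2, ... and intersecting the countably many full-measure sets,
        for a.e. x we get limsup_k |f_k(x) - f(x)| <= 1/j for every j, hence f_k -> f almost everywhere.
Conclusion: series converges; Borel-Cantelli yields f_k -> f a.e.


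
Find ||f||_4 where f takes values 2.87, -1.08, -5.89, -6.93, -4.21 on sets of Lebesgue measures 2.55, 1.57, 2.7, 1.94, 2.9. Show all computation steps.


Step 1: Compute |f_i|^4 for each value:
  |2.87|^4 = 67.846522
  |-1.08|^4 = 1.360489
  |-5.89|^4 = 1203.541802
  |-6.93|^4 = 2306.39102
  |-4.21|^4 = 314.143721
Step 2: Multiply by measures and sum:
  67.846522 * 2.55 = 173.00863
  1.360489 * 1.57 = 2.135968
  1203.541802 * 2.7 = 3249.562867
  2306.39102 * 1.94 = 4474.398579
  314.143721 * 2.9 = 911.01679
Sum = 173.00863 + 2.135968 + 3249.562867 + 4474.398579 + 911.01679 = 8810.122833
Step 3: Take the p-th root:
||f||_4 = (8810.122833)^(1/4) = 9.688253


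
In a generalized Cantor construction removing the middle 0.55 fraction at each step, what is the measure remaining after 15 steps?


Step 1: At each step, fraction remaining = 1 - 0.55 = 0.45
Step 2: After 15 steps, measure = (0.45)^15
Result = 6.283299e-06


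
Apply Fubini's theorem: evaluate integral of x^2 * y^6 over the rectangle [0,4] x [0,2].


By Fubini's theorem, the double integral factors as a product of single integrals:
Step 1: integral_0^4 x^2 dx = [x^3/3] from 0 to 4
     = 4^3/3 = 21.333333
Step 2: integral_0^2 y^6 dy = [y^7/7] from 0 to 2
     = 2^7/7 = 18.285714
Step 3: Double integral = 21.333333 * 18.285714 = 390.095238


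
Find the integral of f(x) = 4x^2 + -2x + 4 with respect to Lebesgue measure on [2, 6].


The Lebesgue integral of a Riemann-integrable function agrees with the Riemann integral.
Antiderivative F(x) = (4/3)x^3 + (-2/2)x^2 + 4x
F(6) = (4/3)*6^3 + (-2/2)*6^2 + 4*6
     = (4/3)*216 + (-2/2)*36 + 4*6
     = 288 + -36 + 24
     = 276
F(2) = 14.666667
Integral = F(6) - F(2) = 276 - 14.666667 = 261.333333


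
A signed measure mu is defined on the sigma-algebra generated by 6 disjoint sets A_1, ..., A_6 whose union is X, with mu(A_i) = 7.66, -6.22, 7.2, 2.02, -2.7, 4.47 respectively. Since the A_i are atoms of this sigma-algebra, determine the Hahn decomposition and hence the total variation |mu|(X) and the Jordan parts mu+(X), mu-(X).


Step 1: Every measurable set is a union of atoms (the cells / points), so a Hahn decomposition is
  obtained by grouping atoms by sign: P = union of atoms with mu > 0, N = union of the remaining atoms.
  Atoms in P (indices): 1, 3, 4, 6;  atoms in N (indices): 2, 5
  Positive values: 7.66, 7.2, 2.02, 4.47
  Negative values: -6.22, -2.7
Step 2: mu+(X) = mu(P) = sum of positive atom values = 21.35
Step 3: mu-(X) = -mu(N) = sum of |negative atom values| = 8.92
Step 4: |mu|(X) = mu+(X) + mu-(X) = 21.35 + 8.92 = 30.27


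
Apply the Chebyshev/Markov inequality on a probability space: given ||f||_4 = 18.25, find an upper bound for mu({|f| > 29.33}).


Chebyshev/Markov inequality: mu(|f| > eps) <= (||f||_p / eps)^p
Step 1: ||f||_4 / eps = 18.25 / 29.33 = 0.62223
Step 2: Raise to power p = 4:
  (0.62223)^4 = 0.149901
Step 3: Therefore mu(|f| > 29.33) <= 0.149901


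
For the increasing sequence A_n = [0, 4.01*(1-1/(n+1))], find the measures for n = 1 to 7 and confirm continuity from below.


By continuity of measure from below: if A_n increases to A, then m(A_n) -> m(A).
Here A = [0, 4.01], so m(A) = 4.01
Step 1: a_1 = 4.01*(1 - 1/2) = 2.005, m(A_1) = 2.005
Step 2: a_2 = 4.01*(1 - 1/3) = 2.6733, m(A_2) = 2.6733
Step 3: a_3 = 4.01*(1 - 1/4) = 3.0075, m(A_3) = 3.0075
Step 4: a_4 = 4.01*(1 - 1/5) = 3.208, m(A_4) = 3.208
Step 5: a_5 = 4.01*(1 - 1/6) = 3.3417, m(A_5) = 3.3417
Step 6: a_6 = 4.01*(1 - 1/7) = 3.4371, m(A_6) = 3.4371
Step 7: a_7 = 4.01*(1 - 1/8) = 3.5088, m(A_7) = 3.5088
Limit: m(A_n) -> m([0,4.01]) = 4.01


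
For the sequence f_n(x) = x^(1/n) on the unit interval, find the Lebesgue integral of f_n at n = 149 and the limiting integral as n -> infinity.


At n = 149: f_149(x) = x^(1/149).
Step 1: integral(x^(1/149), 0, 1) = [x^(1/149+1) / (1/149+1)] from 0 to 1
     = 1 / (1/149 + 1) = 1 / ((149+1)/149) = 149/(149+1)
     = 149/150 = 0.993333
Step 2: As n -> infinity, f_n(x) = x^(1/n) -> 1 for x in (0,1], and f_n is increasing in n.
By MCT, lim_n integral(f_n) = integral(lim_n f_n) = integral(1, 0, 1) = 1.
Step 3: Verify convergence: 149/150 = 0.993333 -> 1


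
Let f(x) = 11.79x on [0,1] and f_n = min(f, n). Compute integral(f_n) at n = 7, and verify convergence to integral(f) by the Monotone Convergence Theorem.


f(x) = 11.79x on [0,1]; f_n(x) = min(11.79x, n). At n = 7:
Step 1: f(x) reaches 7 at x = 7/11.79 = 0.593723
Step 2: integral(f_7) = integral(11.79x, 0, 0.593723) + integral(7, 0.593723, 1)
       = 11.79*0.593723^2/2 + 7*(1 - 0.593723)
       = 2.078032 + 2.843936
       = 4.921968
Step 3: As n -> infinity, f_n increases to f, so by MCT integral(f_n) -> integral(f) = 11.79/2 = 5.895.
Convergence: integral(f_7) = 4.921968 -> 5.895 as n -> infinity


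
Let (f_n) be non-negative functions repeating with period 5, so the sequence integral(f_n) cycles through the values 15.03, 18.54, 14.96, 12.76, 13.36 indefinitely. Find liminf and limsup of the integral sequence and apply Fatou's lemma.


The sequence (integral(f_n)) is periodic with period 5, repeating the values 15.03, 18.54, 14.96, 12.76, 13.36 indefinitely.
Step 1: For a periodic sequence, every tail (a_m, a_(m+1), ...) contains all 5 period values infinitely often.
Step 2: Hence inf of every tail = min of the period values = min(15.03, 18.54, 14.96, 12.76, 13.36) = 12.76.
        liminf_n integral(f_n) = sup over m of (inf of tail from m) = 12.76.
Step 3: Similarly sup of every tail = max of the period values = 18.54.
        limsup_n integral(f_n) = 18.54.
Step 4: Fatou's lemma: integral(liminf_n f_n) <= liminf_n integral(f_n) = 12.76.
        So the integral of the pointwise liminf is at most 12.76.


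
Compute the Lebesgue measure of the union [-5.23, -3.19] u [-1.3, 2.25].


For pairwise disjoint intervals, m(union) = sum of lengths.
= (-3.19 - -5.23) + (2.25 - -1.3)
= 2.04 + 3.55
= 5.59


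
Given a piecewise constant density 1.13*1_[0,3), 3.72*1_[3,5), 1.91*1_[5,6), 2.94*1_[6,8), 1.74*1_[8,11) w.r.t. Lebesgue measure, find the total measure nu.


Integrate each piece of the Radon-Nikodym derivative:
Step 1: integral_0^3 1.13 dx = 1.13*(3-0) = 1.13*3 = 3.39
Step 2: integral_3^5 3.72 dx = 3.72*(5-3) = 3.72*2 = 7.44
Step 3: integral_5^6 1.91 dx = 1.91*(6-5) = 1.91*1 = 1.91
Step 4: integral_6^8 2.94 dx = 2.94*(8-6) = 2.94*2 = 5.88
Step 5: integral_8^11 1.74 dx = 1.74*(11-8) = 1.74*3 = 5.22
Total: 3.39 + 7.44 + 1.91 + 5.88 + 5.22 = 23.84


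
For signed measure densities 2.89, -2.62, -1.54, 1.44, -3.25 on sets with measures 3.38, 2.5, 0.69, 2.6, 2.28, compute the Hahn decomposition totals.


Step 1: Compute signed measure on each set:
  Set 1: 2.89 * 3.38 = 9.7682
  Set 2: -2.62 * 2.5 = -6.55
  Set 3: -1.54 * 0.69 = -1.0626
  Set 4: 1.44 * 2.6 = 3.744
  Set 5: -3.25 * 2.28 = -7.41
Step 2: Total signed measure = (9.7682) + (-6.55) + (-1.0626) + (3.744) + (-7.41)
     = -1.5104
Step 3: Positive part mu+(X) = sum of positive contributions = 13.5122
Step 4: Negative part mu-(X) = |sum of negative contributions| = 15.0226


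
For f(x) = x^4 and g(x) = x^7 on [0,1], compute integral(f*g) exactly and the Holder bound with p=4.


Step 1: Exact integral of f*g = integral(x^11, 0, 1) = 1/12
     = 0.083333
Step 2: Holder bound with p=4, q=1.333333:
  ||f||_p = (integral x^16 dx)^(1/4) = (1/17)^(1/4) = 0.492479
  ||g||_q = (integral x^9.333333 dx)^(1/1.333333) = (1/10.333333)^(1/1.333333) = 0.173508
Step 3: Holder bound = ||f||_p * ||g||_q = 0.492479 * 0.173508 = 0.085449
Verification: 0.083333 <= 0.085449 (Holder holds)


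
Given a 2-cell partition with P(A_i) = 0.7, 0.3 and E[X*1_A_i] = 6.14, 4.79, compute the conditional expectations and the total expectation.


For each cell A_i: E[X|A_i] = E[X*1_A_i] / P(A_i)
Step 1: E[X|A_1] = 6.14 / 0.7 = 8.771429
Step 2: E[X|A_2] = 4.79 / 0.3 = 15.966667
Verification: E[X] = sum E[X*1_A_i] = 6.14 + 4.79 = 10.93


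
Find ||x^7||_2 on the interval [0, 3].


Step 1: ||f||_2 = (integral_0^3 |x^7|^2 dx)^(1/2)
     = (integral_0^3 x^14 dx)^(1/2)
Step 2: integral_0^3 x^14 dx = [x^15/(15)] from 0 to 3 = 3^15/15
     = 14348907/15 = 956593.8
Step 3: ||f||_2 = (956593.8)^(1/2) = 978.056133


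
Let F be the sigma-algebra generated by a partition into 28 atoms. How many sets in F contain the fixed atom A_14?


Each element of F is a union of some subset S of the 28 atoms.
The element contains A_14 iff A_14 is in S.
So we count subsets S of {A_1,...,A_28} with A_14 in S: choose freely among the other 27 atoms.
Count = 2^(28-1) = 2^27 = 134217728.


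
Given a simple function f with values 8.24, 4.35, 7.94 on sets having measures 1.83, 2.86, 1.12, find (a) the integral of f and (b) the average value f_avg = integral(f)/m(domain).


Step 1: Integral = sum(value_i * measure_i)
= 8.24*1.83 + 4.35*2.86 + 7.94*1.12
= 15.0792 + 12.441 + 8.8928
= 36.413
Step 2: Total measure of domain = 1.83 + 2.86 + 1.12 = 5.81
Step 3: Average value = 36.413 / 5.81 = 6.267298


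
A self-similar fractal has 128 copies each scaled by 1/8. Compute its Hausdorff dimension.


For a self-similar set with N copies scaled by 1/r:
dim_H = log(N)/log(r) = log(128)/log(8)
= 4.85203/2.079442
= 2.333333


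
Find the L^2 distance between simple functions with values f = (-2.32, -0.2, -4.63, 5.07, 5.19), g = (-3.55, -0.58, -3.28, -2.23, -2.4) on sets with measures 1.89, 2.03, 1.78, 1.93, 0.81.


Step 1: Compute differences f_i - g_i:
  -2.32 - -3.55 = 1.23
  -0.2 - -0.58 = 0.38
  -4.63 - -3.28 = -1.35
  5.07 - -2.23 = 7.3
  5.19 - -2.4 = 7.59
Step 2: Compute |diff|^2 * measure for each set:
  |1.23|^2 * 1.89 = 1.5129 * 1.89 = 2.859381
  |0.38|^2 * 2.03 = 0.1444 * 2.03 = 0.293132
  |-1.35|^2 * 1.78 = 1.8225 * 1.78 = 3.24405
  |7.3|^2 * 1.93 = 53.29 * 1.93 = 102.8497
  |7.59|^2 * 0.81 = 57.6081 * 0.81 = 46.662561
Step 3: Sum = 155.908824
Step 4: ||f-g||_2 = (155.908824)^(1/2) = 12.486346


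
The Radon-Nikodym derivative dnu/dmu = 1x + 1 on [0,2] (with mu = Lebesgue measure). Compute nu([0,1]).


nu(A) = integral_A (dnu/dmu) dmu = integral_0^1 (1x + 1) dx
Step 1: Antiderivative F(x) = (1/2)x^2 + 1x
Step 2: F(1) = (1/2)*1^2 + 1*1 = 0.5 + 1 = 1.5
Step 3: F(0) = (1/2)*0^2 + 1*0 = 0.0 + 0 = 0.0
Step 4: nu([0,1]) = F(1) - F(0) = 1.5 - 0.0 = 1.5


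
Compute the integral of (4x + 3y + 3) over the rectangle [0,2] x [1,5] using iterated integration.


By Fubini, integrate in x first, then y.
Step 1: Fix y, integrate over x in [0,2]:
  integral(4x + 3y + 3, x=0..2)
  = 4*(2^2 - 0^2)/2 + (3y + 3)*(2 - 0)
  = 8 + (3y + 3)*2
  = 8 + 6y + 6
  = 14 + 6y
Step 2: Integrate over y in [1,5]:
  integral(14 + 6y, y=1..5)
  = 14*4 + 6*(5^2 - 1^2)/2
  = 56 + 72
  = 128


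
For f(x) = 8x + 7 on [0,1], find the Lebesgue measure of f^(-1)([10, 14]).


f^(-1)([10, 14]) = {x : 10 <= 8x + 7 <= 14}
Solving: (10 - 7)/8 <= x <= (14 - 7)/8
= [0.375, 0.875]
Intersecting with [0,1]: [0.375, 0.875]
Measure = 0.875 - 0.375 = 0.5


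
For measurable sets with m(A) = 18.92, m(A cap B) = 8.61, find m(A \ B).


m(A \ B) = m(A) - m(A n B)
= 18.92 - 8.61
= 10.31


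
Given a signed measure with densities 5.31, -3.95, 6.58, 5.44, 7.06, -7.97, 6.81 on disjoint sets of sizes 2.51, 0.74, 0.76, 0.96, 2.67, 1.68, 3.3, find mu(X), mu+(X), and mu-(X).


Step 1: Compute signed measure on each set:
  Set 1: 5.31 * 2.51 = 13.3281
  Set 2: -3.95 * 0.74 = -2.923
  Set 3: 6.58 * 0.76 = 5.0008
  Set 4: 5.44 * 0.96 = 5.2224
  Set 5: 7.06 * 2.67 = 18.8502
  Set 6: -7.97 * 1.68 = -13.3896
  Set 7: 6.81 * 3.3 = 22.473
Step 2: Total signed measure = (13.3281) + (-2.923) + (5.0008) + (5.2224) + (18.8502) + (-13.3896) + (22.473)
     = 48.5619
Step 3: Positive part mu+(X) = sum of positive contributions = 64.8745
Step 4: Negative part mu-(X) = |sum of negative contributions| = 16.3126


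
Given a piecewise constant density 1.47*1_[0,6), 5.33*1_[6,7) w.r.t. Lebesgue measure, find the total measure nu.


Integrate each piece of the Radon-Nikodym derivative:
Step 1: integral_0^6 1.47 dx = 1.47*(6-0) = 1.47*6 = 8.82
Step 2: integral_6^7 5.33 dx = 5.33*(7-6) = 5.33*1 = 5.33
Total: 8.82 + 5.33 = 14.15


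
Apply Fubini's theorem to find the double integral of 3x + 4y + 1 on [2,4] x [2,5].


By Fubini, integrate in x first, then y.
Step 1: Fix y, integrate over x in [2,4]:
  integral(3x + 4y + 1, x=2..4)
  = 3*(4^2 - 2^2)/2 + (4y + 1)*(4 - 2)
  = 18 + (4y + 1)*2
  = 18 + 8y + 2
  = 20 + 8y
Step 2: Integrate over y in [2,5]:
  integral(20 + 8y, y=2..5)
  = 20*3 + 8*(5^2 - 2^2)/2
  = 60 + 84
  = 144


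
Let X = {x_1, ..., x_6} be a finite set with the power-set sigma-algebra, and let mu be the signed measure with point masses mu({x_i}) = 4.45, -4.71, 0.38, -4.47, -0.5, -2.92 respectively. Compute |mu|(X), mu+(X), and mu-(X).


Step 1: Every measurable set is a union of atoms (the cells / points), so a Hahn decomposition is
  obtained by grouping atoms by sign: P = union of atoms with mu > 0, N = union of the remaining atoms.
  Atoms in P (indices): 1, 3;  atoms in N (indices): 2, 4, 5, 6
  Positive values: 4.45, 0.38
  Negative values: -4.71, -4.47, -0.5, -2.92
Step 2: mu+(X) = mu(P) = sum of positive atom values = 4.83
Step 3: mu-(X) = -mu(N) = sum of |negative atom values| = 12.6
Step 4: |mu|(X) = mu+(X) + mu-(X) = 4.83 + 12.6 = 17.43


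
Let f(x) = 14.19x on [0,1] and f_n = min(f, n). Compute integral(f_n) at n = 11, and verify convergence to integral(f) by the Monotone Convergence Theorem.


f(x) = 14.19x on [0,1]; f_n(x) = min(14.19x, n). At n = 11:
Step 1: f(x) reaches 11 at x = 11/14.19 = 0.775194
Step 2: integral(f_11) = integral(14.19x, 0, 0.775194) + integral(11, 0.775194, 1)
       = 14.19*0.775194^2/2 + 11*(1 - 0.775194)
       = 4.263566 + 2.472868
       = 6.736434
Step 3: As n -> infinity, f_n increases to f, so by MCT integral(f_n) -> integral(f) = 14.19/2 = 7.095.
Convergence: integral(f_11) = 6.736434 -> 7.095 as n -> infinity


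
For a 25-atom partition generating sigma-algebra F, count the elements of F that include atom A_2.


Each element of F is a union of some subset S of the 25 atoms.
The element contains A_2 iff A_2 is in S.
So we count subsets S of {A_1,...,A_25} with A_2 in S: choose freely among the other 24 atoms.
Count = 2^(25-1) = 2^24 = 16777216.


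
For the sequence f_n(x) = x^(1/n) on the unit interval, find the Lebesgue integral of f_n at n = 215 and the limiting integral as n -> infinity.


At n = 215: f_215(x) = x^(1/215).
Step 1: integral(x^(1/215), 0, 1) = [x^(1/215+1) / (1/215+1)] from 0 to 1
     = 1 / (1/215 + 1) = 1 / ((215+1)/215) = 215/(215+1)
     = 215/216 = 0.99537
Step 2: As n -> infinity, f_n(x) = x^(1/n) -> 1 for x in (0,1], and f_n is increasing in n.
By MCT, lim_n integral(f_n) = integral(lim_n f_n) = integral(1, 0, 1) = 1.
Step 3: Verify convergence: 215/216 = 0.99537 -> 1
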